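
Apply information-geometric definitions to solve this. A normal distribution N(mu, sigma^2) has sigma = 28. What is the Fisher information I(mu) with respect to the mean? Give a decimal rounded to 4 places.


The Fisher information for the mean of a normal distribution is I(mu) = 1/sigma^2.
sigma = 28, so sigma^2 = 784.
I(mu) = 1/784 = 0.0013

0.0013


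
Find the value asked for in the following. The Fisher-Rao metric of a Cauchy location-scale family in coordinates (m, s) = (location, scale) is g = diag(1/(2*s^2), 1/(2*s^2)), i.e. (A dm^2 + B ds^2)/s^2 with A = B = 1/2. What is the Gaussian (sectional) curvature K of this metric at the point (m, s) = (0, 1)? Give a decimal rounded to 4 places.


The metric has the form g = (A dm^2 + B ds^2)/s^2 with A = 1/2, B = 1/2.
Substitute u = sqrt(A/B)*m: g = B*(du^2 + ds^2)/s^2, i.e. B times the
Poincare upper half-plane metric, which has constant Gaussian curvature -1.
Scaling a 2D metric by a constant c divides the Gaussian curvature by c,
so K = -1/B = -1/(1/2) = -2.0000 everywhere (the point (m, s) = (0, 1) is irrelevant:
the curvature is constant).
The requested Gaussian curvature is K = -2.0000.

-2.0000


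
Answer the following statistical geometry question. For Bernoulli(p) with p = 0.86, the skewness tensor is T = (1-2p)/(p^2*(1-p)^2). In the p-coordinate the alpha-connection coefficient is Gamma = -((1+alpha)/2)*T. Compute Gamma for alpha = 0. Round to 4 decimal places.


Skewness (Amari-Chentsov) tensor: T = (1-2p)/(p^2*(1-p)^2).
p = 0.86, 1-2p = -0.72, p^2 = 0.7396, (1-p)^2 = 0.0196.
T = -0.72/(0.7396 * 0.0196) = -49.668326.
In the p-coordinate, Gamma^(alpha) = Gamma^(0) - (alpha/2)*T with Gamma^(0) = (1/2)*g'(p) = -T/2,
so Gamma^(alpha) = -((1+alpha)/2)*T.
alpha = 0, -(1+alpha)/2 = -0.5.
Gamma = -0.5 * -49.668326 = 24.8342

24.8342


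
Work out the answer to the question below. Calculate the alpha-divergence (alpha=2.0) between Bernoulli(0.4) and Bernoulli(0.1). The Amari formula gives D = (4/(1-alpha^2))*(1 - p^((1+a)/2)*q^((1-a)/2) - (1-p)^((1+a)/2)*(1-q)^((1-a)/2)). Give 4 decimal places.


Amari alpha-divergence:
D = (4/(1-alpha^2))*(1 - p^((1+a)/2)*q^((1-a)/2) - (1-p)^((1+a)/2)*(1-q)^((1-a)/2)).
alpha = 2.0, p = 0.4, q = 0.1.
e1 = (1+alpha)/2 = 1.5, e2 = (1-alpha)/2 = -0.5.
t1 = p^e1 * q^e2 = 0.4^1.5 * 0.1^-0.5 = 0.8.
t2 = (1-p)^e1 * (1-q)^e2 = 0.6^1.5 * 0.9^-0.5 = 0.489898.
4/(1-alpha^2) = -1.333333.
D = -1.333333*(1 - 0.8 - 0.489898) = 0.3865

0.3865


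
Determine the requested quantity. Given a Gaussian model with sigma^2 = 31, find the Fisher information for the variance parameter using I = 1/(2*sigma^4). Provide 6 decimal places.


Fisher information for variance: I(sigma^2) = 1/(2*sigma^4).
sigma^2 = 31, so sigma^4 = 961.
I = 1/(2*961) = 1/1922 = 0.000520

0.000520


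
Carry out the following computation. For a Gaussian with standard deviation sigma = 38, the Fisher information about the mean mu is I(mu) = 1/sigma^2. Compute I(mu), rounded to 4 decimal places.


The Fisher information for the mean of a normal distribution is I(mu) = 1/sigma^2.
sigma = 38, so sigma^2 = 1444.
I(mu) = 1/1444 = 0.0007

0.0007


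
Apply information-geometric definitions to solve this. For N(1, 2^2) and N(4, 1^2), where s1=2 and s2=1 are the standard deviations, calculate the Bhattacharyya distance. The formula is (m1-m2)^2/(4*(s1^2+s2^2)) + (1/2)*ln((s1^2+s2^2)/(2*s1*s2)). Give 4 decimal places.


Bhattacharyya distance between two Gaussians:
DB = (m1-m2)^2/(4*(s1^2+s2^2)) + (1/2)*ln((s1^2+s2^2)/(2*s1*s2)).
(m1-m2)^2 = (-3)^2 = 9.
s1^2+s2^2 = 4 + 1 = 5.
term1 = 9/20 = 0.45.
term2 = 0.5*ln(5/4.0) = 0.111572.
DB = 0.45 + 0.111572 = 0.5616

0.5616


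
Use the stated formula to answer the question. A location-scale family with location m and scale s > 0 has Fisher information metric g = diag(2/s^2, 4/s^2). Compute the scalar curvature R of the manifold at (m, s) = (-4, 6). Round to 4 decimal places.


The metric has the form g = (A dm^2 + B ds^2)/s^2 with A = 2, B = 4.
Substitute u = sqrt(A/B)*m: g = B*(du^2 + ds^2)/s^2, i.e. B times the
Poincare upper half-plane metric, which has constant Gaussian curvature -1.
Scaling a 2D metric by a constant c divides the Gaussian curvature by c,
so K = -1/B = -1/(4) = -0.2500 everywhere (the point (m, s) = (-4, 6) is irrelevant:
the curvature is constant).
Scalar curvature in dimension 2: R = 2K = -2/(4) = -0.5000.

-0.5000


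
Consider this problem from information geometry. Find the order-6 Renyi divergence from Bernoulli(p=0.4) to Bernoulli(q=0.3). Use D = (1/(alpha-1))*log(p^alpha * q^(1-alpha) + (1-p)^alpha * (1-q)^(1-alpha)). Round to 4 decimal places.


Renyi divergence of order alpha between Bernoulli distributions:
D = (1/(alpha-1))*log(p^alpha * q^(1-alpha) + (1-p)^alpha * (1-q)^(1-alpha)).
alpha = 6, p = 0.4, q = 0.3.
p^alpha * q^(1-alpha) = 0.4^6 * 0.3^-5 = 1.685597.
(1-p)^alpha * (1-q)^(1-alpha) = 0.6^6 * 0.7^-5 = 0.277599.
sum = 1.685597 + 0.277599 = 1.963195.
D = (1/5)*log(1.963195) = 0.1349

0.1349


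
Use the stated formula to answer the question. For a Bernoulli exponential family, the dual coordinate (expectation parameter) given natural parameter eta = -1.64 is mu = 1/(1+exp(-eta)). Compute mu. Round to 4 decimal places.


Dual coordinate (expectation parameter) for Bernoulli:
mu = 1/(1+exp(-eta)).
eta = -1.64.
exp(-eta) = exp(1.64) = 5.15517.
mu = 1/(1+5.15517) = 0.1625

0.1625


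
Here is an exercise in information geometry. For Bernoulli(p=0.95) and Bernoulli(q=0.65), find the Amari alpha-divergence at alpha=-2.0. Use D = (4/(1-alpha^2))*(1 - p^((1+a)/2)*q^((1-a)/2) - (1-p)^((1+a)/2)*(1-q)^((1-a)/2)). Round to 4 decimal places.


Amari alpha-divergence:
D = (4/(1-alpha^2))*(1 - p^((1+a)/2)*q^((1-a)/2) - (1-p)^((1+a)/2)*(1-q)^((1-a)/2)).
alpha = -2.0, p = 0.95, q = 0.65.
e1 = (1+alpha)/2 = -0.5, e2 = (1-alpha)/2 = 1.5.
t1 = p^e1 * q^e2 = 0.95^-0.5 * 0.65^1.5 = 0.537661.
t2 = (1-p)^e1 * (1-q)^e2 = 0.05^-0.5 * 0.35^1.5 = 0.926013.
4/(1-alpha^2) = -1.333333.
D = -1.333333*(1 - 0.537661 - 0.926013) = 0.6182

0.6182


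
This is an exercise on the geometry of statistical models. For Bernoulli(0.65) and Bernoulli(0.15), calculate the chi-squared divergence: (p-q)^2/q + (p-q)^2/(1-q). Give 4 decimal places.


Chi-squared divergence between Bernoulli distributions:
chi^2 = (p-q)^2/q + (p-q)^2/(1-q).
p = 0.65, q = 0.15, p-q = 0.5.
(p-q)^2 = 0.25.
term1 = 0.25/0.15 = 1.666667.
term2 = 0.25/0.85 = 0.294118.
chi^2 = 1.666667 + 0.294118 = 1.9608

1.9608


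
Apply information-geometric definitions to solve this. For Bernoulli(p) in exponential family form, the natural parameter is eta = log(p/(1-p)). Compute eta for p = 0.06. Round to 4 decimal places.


Natural parameter for Bernoulli: eta = log(p/(1-p)).
p = 0.06, 1-p = 0.94.
p/(1-p) = 0.06383.
eta = log(0.06383) = -2.7515

-2.7515


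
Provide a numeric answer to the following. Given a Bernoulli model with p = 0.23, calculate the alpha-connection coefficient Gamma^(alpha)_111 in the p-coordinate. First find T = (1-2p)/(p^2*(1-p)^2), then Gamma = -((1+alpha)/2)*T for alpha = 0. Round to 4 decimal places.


Skewness (Amari-Chentsov) tensor: T = (1-2p)/(p^2*(1-p)^2).
p = 0.23, 1-2p = 0.54, p^2 = 0.0529, (1-p)^2 = 0.5929.
T = 0.54/(0.0529 * 0.5929) = 17.216967.
In the p-coordinate, Gamma^(alpha) = Gamma^(0) - (alpha/2)*T with Gamma^(0) = (1/2)*g'(p) = -T/2,
so Gamma^(alpha) = -((1+alpha)/2)*T.
alpha = 0, -(1+alpha)/2 = -0.5.
Gamma = -0.5 * 17.216967 = -8.6085

-8.6085


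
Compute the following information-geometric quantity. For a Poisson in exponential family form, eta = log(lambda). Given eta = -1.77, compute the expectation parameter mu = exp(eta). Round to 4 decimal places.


Expectation parameter for Poisson exponential family:
mu = exp(eta).
eta = -1.77.
mu = exp(-1.77) = 0.1703

0.1703


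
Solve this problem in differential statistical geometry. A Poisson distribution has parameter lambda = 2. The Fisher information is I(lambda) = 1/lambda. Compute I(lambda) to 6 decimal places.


Fisher information for Poisson: I(lambda) = 1/lambda.
lambda = 2.
I(lambda) = 1/2 = 0.500000

0.500000


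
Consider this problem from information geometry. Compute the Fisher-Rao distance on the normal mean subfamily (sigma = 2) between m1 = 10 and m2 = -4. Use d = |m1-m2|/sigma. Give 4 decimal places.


On the fixed-variance normal subfamily, geodesic distance = |m1-m2|/sigma.
|10 - -4| = 14.
sigma = 2.
d = 14/2 = 7.0000

7.0000


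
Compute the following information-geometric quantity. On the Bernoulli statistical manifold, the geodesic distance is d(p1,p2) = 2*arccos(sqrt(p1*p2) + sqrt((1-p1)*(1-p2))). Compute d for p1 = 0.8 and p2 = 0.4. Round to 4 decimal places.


Geodesic distance on Bernoulli manifold:
d(p1,p2) = 2*arccos(sqrt(p1*p2) + sqrt((1-p1)*(1-p2))).
sqrt(p1*p2) = sqrt(0.8*0.4) = 0.565685.
sqrt((1-p1)*(1-p2)) = sqrt(0.2*0.6) = 0.34641.
arg = 0.565685 + 0.34641 = 0.912096.
d = 2*arccos(0.912096) = 0.8449

0.8449


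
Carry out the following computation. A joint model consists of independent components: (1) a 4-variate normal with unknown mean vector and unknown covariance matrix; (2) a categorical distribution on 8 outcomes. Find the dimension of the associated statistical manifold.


The dimension of a statistical manifold equals the number of free
(independent) real parameters of the model. For a product of independent
blocks the parameter counts add.
- 4-variate normal: 4 (mean) + 4*5/2 = 10 (symmetric covariance) = 14.
- categorical on 8 outcomes (probabilities sum to 1): 8-1 = 7.
Total = 14 + 7 = 21.
Dimension = 21

21


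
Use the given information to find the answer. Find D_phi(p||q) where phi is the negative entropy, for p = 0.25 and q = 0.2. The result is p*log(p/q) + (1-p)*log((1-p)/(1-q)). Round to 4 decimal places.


Bregman divergence with negative entropy generator:
D = p*log(p/q) + (1-p)*log((1-p)/(1-q)).
p = 0.25, q = 0.2.
p*log(p/q) = 0.25*log(0.25/0.2) = 0.055786.
(1-p)*log((1-p)/(1-q)) = 0.75*log(0.75/0.8) = -0.048404.
D = 0.055786 + -0.048404 = 0.0074

0.0074


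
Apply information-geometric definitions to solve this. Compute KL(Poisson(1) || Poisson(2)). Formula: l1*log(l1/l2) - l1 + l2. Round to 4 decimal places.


KL divergence for Poisson:
KL = l1*log(l1/l2) - l1 + l2.
l1 = 1, l2 = 2.
log(1/2) = -0.693147.
l1*log(l1/l2) = 1 * -0.693147 = -0.693147.
KL = -0.693147 - 1 + 2 = 0.3069

0.3069


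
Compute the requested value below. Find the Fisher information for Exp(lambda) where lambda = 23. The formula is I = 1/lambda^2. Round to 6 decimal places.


Fisher information for exponential: I(lambda) = 1/lambda^2.
lambda = 23, lambda^2 = 529.
I = 1/529 = 0.001890

0.001890


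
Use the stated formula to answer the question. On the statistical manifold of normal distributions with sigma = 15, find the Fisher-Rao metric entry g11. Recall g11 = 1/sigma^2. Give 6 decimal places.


For the 2-parameter normal family, the Fisher metric has:
  g11 = 1/sigma^2, g22 = 2/sigma^2.
sigma = 15, sigma^2 = 225.
g11 = 0.004444

0.004444


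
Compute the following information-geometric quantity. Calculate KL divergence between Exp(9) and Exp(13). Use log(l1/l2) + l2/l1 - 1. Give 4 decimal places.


KL divergence for exponential family:
KL = log(l1/l2) + l2/l1 - 1.
log(9/13) = -0.367725.
13/9 = 1.444444.
KL = -0.367725 + 1.444444 - 1 = 0.0767

0.0767


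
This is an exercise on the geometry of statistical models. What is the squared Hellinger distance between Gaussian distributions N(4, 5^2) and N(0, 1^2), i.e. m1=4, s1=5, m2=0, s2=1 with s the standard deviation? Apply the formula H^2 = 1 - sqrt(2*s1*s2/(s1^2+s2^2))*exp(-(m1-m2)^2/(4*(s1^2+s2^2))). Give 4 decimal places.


Squared Hellinger distance for Gaussians:
H^2 = 1 - sqrt(2*s1*s2/(s1^2+s2^2)) * exp(-(m1-m2)^2/(4*(s1^2+s2^2))).
s1^2 = 25, s2^2 = 1, s1^2+s2^2 = 26.
sqrt(2*5*1/(26)) = 0.620174.
(m1-m2)^2 = (4)^2 = 16.
exp(-16/(4*26)) = exp(-0.153846) = 0.857404.
H^2 = 1 - 0.620174*0.857404 = 0.4683

0.4683


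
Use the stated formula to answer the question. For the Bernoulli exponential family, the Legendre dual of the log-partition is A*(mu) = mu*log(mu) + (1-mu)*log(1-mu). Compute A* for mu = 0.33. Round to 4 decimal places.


Legendre transform for Bernoulli:
A*(mu) = mu*log(mu) + (1-mu)*log(1-mu).
mu = 0.33, 1-mu = 0.67.
mu*log(mu) = 0.33*log(0.33) = -0.365859.
(1-mu)*log(1-mu) = 0.67*log(0.67) = -0.26832.
A* = -0.365859 + -0.26832 = -0.6342

-0.6342


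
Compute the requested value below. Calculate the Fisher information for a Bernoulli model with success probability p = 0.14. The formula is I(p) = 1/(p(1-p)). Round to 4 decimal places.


For Bernoulli(p), Fisher information is I(p) = 1/(p*(1-p)).
p = 0.14, 1-p = 0.86.
p*(1-p) = 0.1204.
I(p) = 1/0.1204 = 8.3056

8.3056


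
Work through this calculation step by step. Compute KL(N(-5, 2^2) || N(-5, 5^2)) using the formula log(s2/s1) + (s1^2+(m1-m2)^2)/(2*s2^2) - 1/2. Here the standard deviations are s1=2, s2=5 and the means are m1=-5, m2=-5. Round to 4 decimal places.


KL divergence between normal distributions:
KL = log(s2/s1) + (s1^2 + (m1-m2)^2)/(2*s2^2) - 1/2.
log(5/2) = 0.916291.
(2^2 + (-5--5)^2)/(2*5^2) = (4 + 0)/50 = 0.08.
KL = 0.916291 + 0.08 - 0.5 = 0.4963

0.4963


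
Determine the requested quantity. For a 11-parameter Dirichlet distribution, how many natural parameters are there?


Exponential family dimension calculation:
Dirichlet with 11 components has 11 natural parameters.

11


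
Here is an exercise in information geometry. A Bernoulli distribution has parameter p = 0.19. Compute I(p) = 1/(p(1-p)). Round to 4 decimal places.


For Bernoulli(p), Fisher information is I(p) = 1/(p*(1-p)).
p = 0.19, 1-p = 0.81.
p*(1-p) = 0.1539.
I(p) = 1/0.1539 = 6.4977

6.4977


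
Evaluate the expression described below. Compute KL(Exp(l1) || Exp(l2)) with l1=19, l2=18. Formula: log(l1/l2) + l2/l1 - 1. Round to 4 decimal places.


KL divergence for exponential family:
KL = log(l1/l2) + l2/l1 - 1.
log(19/18) = 0.054067.
18/19 = 0.947368.
KL = 0.054067 + 0.947368 - 1 = 0.0014

0.0014


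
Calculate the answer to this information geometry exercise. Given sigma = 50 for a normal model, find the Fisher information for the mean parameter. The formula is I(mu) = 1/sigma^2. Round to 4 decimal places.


The Fisher information for the mean of a normal distribution is I(mu) = 1/sigma^2.
sigma = 50, so sigma^2 = 2500.
I(mu) = 1/2500 = 0.0004

0.0004


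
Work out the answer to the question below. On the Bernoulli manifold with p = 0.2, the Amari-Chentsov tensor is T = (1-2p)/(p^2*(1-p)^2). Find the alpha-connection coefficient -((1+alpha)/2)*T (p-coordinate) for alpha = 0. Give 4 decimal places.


Skewness (Amari-Chentsov) tensor: T = (1-2p)/(p^2*(1-p)^2).
p = 0.2, 1-2p = 0.6, p^2 = 0.04, (1-p)^2 = 0.64.
T = 0.6/(0.04 * 0.64) = 23.4375.
In the p-coordinate, Gamma^(alpha) = Gamma^(0) - (alpha/2)*T with Gamma^(0) = (1/2)*g'(p) = -T/2,
so Gamma^(alpha) = -((1+alpha)/2)*T.
alpha = 0, -(1+alpha)/2 = -0.5.
Gamma = -0.5 * 23.4375 = -11.7187

-11.7187


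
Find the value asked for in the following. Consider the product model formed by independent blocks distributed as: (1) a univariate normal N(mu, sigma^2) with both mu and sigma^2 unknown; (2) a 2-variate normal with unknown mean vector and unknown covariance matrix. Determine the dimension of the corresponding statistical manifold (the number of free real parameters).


The dimension of a statistical manifold equals the number of free
(independent) real parameters of the model. For a product of independent
blocks the parameter counts add.
- normal (mu, sigma^2): 2.
- 2-variate normal: 2 (mean) + 2*3/2 = 3 (symmetric covariance) = 5.
Total = 2 + 5 = 7.
Dimension = 7

7


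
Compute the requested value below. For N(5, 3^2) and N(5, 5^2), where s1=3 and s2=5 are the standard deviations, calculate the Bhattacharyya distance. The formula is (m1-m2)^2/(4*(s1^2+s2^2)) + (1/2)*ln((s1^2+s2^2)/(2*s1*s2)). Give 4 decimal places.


Bhattacharyya distance between two Gaussians:
DB = (m1-m2)^2/(4*(s1^2+s2^2)) + (1/2)*ln((s1^2+s2^2)/(2*s1*s2)).
(m1-m2)^2 = (0)^2 = 0.
s1^2+s2^2 = 9 + 25 = 34.
term1 = 0/136 = 0.0.
term2 = 0.5*ln(34/30.0) = 0.062582.
DB = 0.0 + 0.062582 = 0.0626

0.0626


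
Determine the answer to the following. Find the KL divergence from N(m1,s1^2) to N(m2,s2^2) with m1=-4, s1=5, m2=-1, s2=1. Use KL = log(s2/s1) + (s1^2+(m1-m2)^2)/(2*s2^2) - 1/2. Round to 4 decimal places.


KL divergence between normal distributions:
KL = log(s2/s1) + (s1^2 + (m1-m2)^2)/(2*s2^2) - 1/2.
log(1/5) = -1.609438.
(5^2 + (-4--1)^2)/(2*1^2) = (25 + 9)/2 = 17.0.
KL = -1.609438 + 17.0 - 0.5 = 14.8906

14.8906


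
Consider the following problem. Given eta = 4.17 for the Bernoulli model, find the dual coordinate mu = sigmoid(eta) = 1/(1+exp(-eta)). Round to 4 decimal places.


Dual coordinate (expectation parameter) for Bernoulli:
mu = 1/(1+exp(-eta)).
eta = 4.17.
exp(-eta) = exp(-4.17) = 0.015452.
mu = 1/(1+0.015452) = 0.9848

0.9848


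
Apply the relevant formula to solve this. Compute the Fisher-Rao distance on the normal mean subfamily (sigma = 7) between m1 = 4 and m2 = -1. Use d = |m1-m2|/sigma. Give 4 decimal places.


On the fixed-variance normal subfamily, geodesic distance = |m1-m2|/sigma.
|4 - -1| = 5.
sigma = 7.
d = 5/7 = 0.7143

0.7143


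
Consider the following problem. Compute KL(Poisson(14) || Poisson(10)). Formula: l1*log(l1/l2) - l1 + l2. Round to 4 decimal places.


KL divergence for Poisson:
KL = l1*log(l1/l2) - l1 + l2.
l1 = 14, l2 = 10.
log(14/10) = 0.336472.
l1*log(l1/l2) = 14 * 0.336472 = 4.710611.
KL = 4.710611 - 14 + 10 = 0.7106

0.7106


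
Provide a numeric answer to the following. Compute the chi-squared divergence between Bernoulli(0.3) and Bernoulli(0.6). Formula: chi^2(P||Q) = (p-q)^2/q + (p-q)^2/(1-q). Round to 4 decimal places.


Chi-squared divergence between Bernoulli distributions:
chi^2 = (p-q)^2/q + (p-q)^2/(1-q).
p = 0.3, q = 0.6, p-q = -0.3.
(p-q)^2 = 0.09.
term1 = 0.09/0.6 = 0.15.
term2 = 0.09/0.4 = 0.225.
chi^2 = 0.15 + 0.225 = 0.3750

0.3750


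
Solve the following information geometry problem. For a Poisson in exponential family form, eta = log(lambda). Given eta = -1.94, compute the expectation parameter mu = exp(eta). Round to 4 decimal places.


Expectation parameter for Poisson exponential family:
mu = exp(eta).
eta = -1.94.
mu = exp(-1.94) = 0.1437

0.1437


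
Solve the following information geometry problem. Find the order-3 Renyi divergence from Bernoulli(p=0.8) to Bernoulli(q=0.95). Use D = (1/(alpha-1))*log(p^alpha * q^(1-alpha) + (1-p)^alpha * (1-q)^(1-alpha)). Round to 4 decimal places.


Renyi divergence of order alpha between Bernoulli distributions:
D = (1/(alpha-1))*log(p^alpha * q^(1-alpha) + (1-p)^alpha * (1-q)^(1-alpha)).
alpha = 3, p = 0.8, q = 0.95.
p^alpha * q^(1-alpha) = 0.8^3 * 0.95^-2 = 0.567313.
(1-p)^alpha * (1-q)^(1-alpha) = 0.2^3 * 0.05^-2 = 3.2.
sum = 0.567313 + 3.2 = 3.767313.
D = (1/2)*log(3.767313) = 0.6632

0.6632


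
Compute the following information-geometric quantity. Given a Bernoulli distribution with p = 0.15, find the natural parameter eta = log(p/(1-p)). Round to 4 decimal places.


Natural parameter for Bernoulli: eta = log(p/(1-p)).
p = 0.15, 1-p = 0.85.
p/(1-p) = 0.176471.
eta = log(0.176471) = -1.7346

-1.7346


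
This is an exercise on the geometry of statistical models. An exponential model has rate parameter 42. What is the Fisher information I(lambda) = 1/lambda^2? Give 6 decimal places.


Fisher information for exponential: I(lambda) = 1/lambda^2.
lambda = 42, lambda^2 = 1764.
I = 1/1764 = 0.000567

0.000567


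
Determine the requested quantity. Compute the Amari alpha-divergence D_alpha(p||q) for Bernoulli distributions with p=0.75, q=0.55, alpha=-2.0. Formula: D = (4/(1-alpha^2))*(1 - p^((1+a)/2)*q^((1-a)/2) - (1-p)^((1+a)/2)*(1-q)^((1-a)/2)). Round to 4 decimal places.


Amari alpha-divergence:
D = (4/(1-alpha^2))*(1 - p^((1+a)/2)*q^((1-a)/2) - (1-p)^((1+a)/2)*(1-q)^((1-a)/2)).
alpha = -2.0, p = 0.75, q = 0.55.
e1 = (1+alpha)/2 = -0.5, e2 = (1-alpha)/2 = 1.5.
t1 = p^e1 * q^e2 = 0.75^-0.5 * 0.55^1.5 = 0.470992.
t2 = (1-p)^e1 * (1-q)^e2 = 0.25^-0.5 * 0.45^1.5 = 0.603738.
4/(1-alpha^2) = -1.333333.
D = -1.333333*(1 - 0.470992 - 0.603738) = 0.0996

0.0996


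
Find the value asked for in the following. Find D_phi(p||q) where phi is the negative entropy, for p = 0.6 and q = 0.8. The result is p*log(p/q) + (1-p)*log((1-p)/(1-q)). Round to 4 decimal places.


Bregman divergence with negative entropy generator:
D = p*log(p/q) + (1-p)*log((1-p)/(1-q)).
p = 0.6, q = 0.8.
p*log(p/q) = 0.6*log(0.6/0.8) = -0.172609.
(1-p)*log((1-p)/(1-q)) = 0.4*log(0.4/0.2) = 0.277259.
D = -0.172609 + 0.277259 = 0.1046

0.1046


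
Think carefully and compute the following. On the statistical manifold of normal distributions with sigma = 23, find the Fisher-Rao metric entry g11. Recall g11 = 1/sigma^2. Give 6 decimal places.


For the 2-parameter normal family, the Fisher metric has:
  g11 = 1/sigma^2, g22 = 2/sigma^2.
sigma = 23, sigma^2 = 529.
g11 = 0.001890

0.001890


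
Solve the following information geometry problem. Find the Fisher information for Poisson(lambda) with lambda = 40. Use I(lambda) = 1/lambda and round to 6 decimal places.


Fisher information for Poisson: I(lambda) = 1/lambda.
lambda = 40.
I(lambda) = 1/40 = 0.025000

0.025000


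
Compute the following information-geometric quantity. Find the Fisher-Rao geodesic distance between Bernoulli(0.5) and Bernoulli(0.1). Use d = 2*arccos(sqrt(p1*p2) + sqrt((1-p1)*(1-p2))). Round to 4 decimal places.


Geodesic distance on Bernoulli manifold:
d(p1,p2) = 2*arccos(sqrt(p1*p2) + sqrt((1-p1)*(1-p2))).
sqrt(p1*p2) = sqrt(0.5*0.1) = 0.223607.
sqrt((1-p1)*(1-p2)) = sqrt(0.5*0.9) = 0.67082.
arg = 0.223607 + 0.67082 = 0.894427.
d = 2*arccos(0.894427) = 0.9273

0.9273


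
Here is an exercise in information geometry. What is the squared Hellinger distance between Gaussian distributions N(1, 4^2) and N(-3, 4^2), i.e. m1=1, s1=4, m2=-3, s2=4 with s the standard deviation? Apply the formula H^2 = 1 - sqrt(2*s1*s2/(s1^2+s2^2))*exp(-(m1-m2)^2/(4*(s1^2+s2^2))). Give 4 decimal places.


Squared Hellinger distance for Gaussians:
H^2 = 1 - sqrt(2*s1*s2/(s1^2+s2^2)) * exp(-(m1-m2)^2/(4*(s1^2+s2^2))).
s1^2 = 16, s2^2 = 16, s1^2+s2^2 = 32.
sqrt(2*4*4/(32)) = 1.0.
(m1-m2)^2 = (4)^2 = 16.
exp(-16/(4*32)) = exp(-0.125) = 0.882497.
H^2 = 1 - 1.0*0.882497 = 0.1175

0.1175


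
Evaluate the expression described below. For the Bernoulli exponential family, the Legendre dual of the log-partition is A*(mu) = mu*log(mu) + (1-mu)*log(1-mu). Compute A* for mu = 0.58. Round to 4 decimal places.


Legendre transform for Bernoulli:
A*(mu) = mu*log(mu) + (1-mu)*log(1-mu).
mu = 0.58, 1-mu = 0.42.
mu*log(mu) = 0.58*log(0.58) = -0.315942.
(1-mu)*log(1-mu) = 0.42*log(0.42) = -0.36435.
A* = -0.315942 + -0.36435 = -0.6803

-0.6803


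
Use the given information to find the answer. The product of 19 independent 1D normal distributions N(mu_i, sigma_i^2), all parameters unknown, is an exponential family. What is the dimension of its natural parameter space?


Exponential family dimension calculation:
Each univariate normal has two natural parameters (mu/sigma^2 and -1/(2 sigma^2)).
With 19 independent components, dim = 2 * 19 = 38.

38


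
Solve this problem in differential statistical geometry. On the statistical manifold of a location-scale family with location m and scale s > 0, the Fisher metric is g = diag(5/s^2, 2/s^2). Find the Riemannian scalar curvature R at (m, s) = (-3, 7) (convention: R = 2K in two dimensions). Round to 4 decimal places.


The metric has the form g = (A dm^2 + B ds^2)/s^2 with A = 5, B = 2.
Substitute u = sqrt(A/B)*m: g = B*(du^2 + ds^2)/s^2, i.e. B times the
Poincare upper half-plane metric, which has constant Gaussian curvature -1.
Scaling a 2D metric by a constant c divides the Gaussian curvature by c,
so K = -1/B = -1/(2) = -0.5000 everywhere (the point (m, s) = (-3, 7) is irrelevant:
the curvature is constant).
Scalar curvature in dimension 2: R = 2K = -2/(2) = -1.0000.

-1.0000


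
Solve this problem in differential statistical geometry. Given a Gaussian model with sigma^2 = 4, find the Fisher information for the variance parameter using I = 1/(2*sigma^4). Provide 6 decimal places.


Fisher information for variance: I(sigma^2) = 1/(2*sigma^4).
sigma^2 = 4, so sigma^4 = 16.
I = 1/(2*16) = 1/32 = 0.031250

0.031250


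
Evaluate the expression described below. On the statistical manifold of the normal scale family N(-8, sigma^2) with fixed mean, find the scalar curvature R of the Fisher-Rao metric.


This family has a single free parameter, so its statistical manifold
is 1-dimensional. The Riemann curvature tensor of any 1-dimensional
Riemannian manifold vanishes identically, so R = 0.

0


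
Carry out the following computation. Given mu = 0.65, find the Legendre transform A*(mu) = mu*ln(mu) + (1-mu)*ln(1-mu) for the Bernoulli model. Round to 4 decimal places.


Legendre transform for Bernoulli:
A*(mu) = mu*log(mu) + (1-mu)*log(1-mu).
mu = 0.65, 1-mu = 0.35.
mu*log(mu) = 0.65*log(0.65) = -0.280009.
(1-mu)*log(1-mu) = 0.35*log(0.35) = -0.367438.
A* = -0.280009 + -0.367438 = -0.6474

-0.6474


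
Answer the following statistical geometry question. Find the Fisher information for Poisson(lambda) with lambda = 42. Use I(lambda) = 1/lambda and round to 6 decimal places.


Fisher information for Poisson: I(lambda) = 1/lambda.
lambda = 42.
I(lambda) = 1/42 = 0.023810

0.023810


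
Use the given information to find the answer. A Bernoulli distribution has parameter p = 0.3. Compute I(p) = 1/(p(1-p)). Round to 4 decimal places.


For Bernoulli(p), Fisher information is I(p) = 1/(p*(1-p)).
p = 0.3, 1-p = 0.7.
p*(1-p) = 0.21.
I(p) = 1/0.21 = 4.7619

4.7619


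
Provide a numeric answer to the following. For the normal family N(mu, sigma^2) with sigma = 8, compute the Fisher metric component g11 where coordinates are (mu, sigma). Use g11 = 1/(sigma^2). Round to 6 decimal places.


For the 2-parameter normal family, the Fisher metric has:
  g11 = 1/sigma^2, g22 = 2/sigma^2.
sigma = 8, sigma^2 = 64.
g11 = 0.015625

0.015625


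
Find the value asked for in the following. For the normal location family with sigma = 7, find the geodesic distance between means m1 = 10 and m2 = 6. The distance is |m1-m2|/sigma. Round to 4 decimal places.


On the fixed-variance normal subfamily, geodesic distance = |m1-m2|/sigma.
|10 - 6| = 4.
sigma = 7.
d = 4/7 = 0.5714

0.5714


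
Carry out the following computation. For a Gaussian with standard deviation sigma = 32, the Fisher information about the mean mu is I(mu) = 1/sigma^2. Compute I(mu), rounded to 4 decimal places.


The Fisher information for the mean of a normal distribution is I(mu) = 1/sigma^2.
sigma = 32, so sigma^2 = 1024.
I(mu) = 1/1024 = 0.0010

0.0010


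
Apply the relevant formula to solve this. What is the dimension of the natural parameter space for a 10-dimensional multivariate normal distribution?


Exponential family dimension calculation:
For 10-dim MVN: mean has 10 params, covariance has 10*11/2 = 55 unique entries.
Total dim = 10 + 55 = 65.

65


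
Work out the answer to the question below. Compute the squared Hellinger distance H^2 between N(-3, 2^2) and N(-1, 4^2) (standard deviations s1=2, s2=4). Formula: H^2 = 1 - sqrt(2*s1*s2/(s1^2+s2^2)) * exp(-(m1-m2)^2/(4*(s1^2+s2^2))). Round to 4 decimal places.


Squared Hellinger distance for Gaussians:
H^2 = 1 - sqrt(2*s1*s2/(s1^2+s2^2)) * exp(-(m1-m2)^2/(4*(s1^2+s2^2))).
s1^2 = 4, s2^2 = 16, s1^2+s2^2 = 20.
sqrt(2*2*4/(20)) = 0.894427.
(m1-m2)^2 = (-2)^2 = 4.
exp(-4/(4*20)) = exp(-0.05) = 0.951229.
H^2 = 1 - 0.894427*0.951229 = 0.1492

0.1492


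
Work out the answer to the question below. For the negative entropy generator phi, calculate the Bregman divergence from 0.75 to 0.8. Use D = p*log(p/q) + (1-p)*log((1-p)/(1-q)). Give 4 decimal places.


Bregman divergence with negative entropy generator:
D = p*log(p/q) + (1-p)*log((1-p)/(1-q)).
p = 0.75, q = 0.8.
p*log(p/q) = 0.75*log(0.75/0.8) = -0.048404.
(1-p)*log((1-p)/(1-q)) = 0.25*log(0.25/0.2) = 0.055786.
D = -0.048404 + 0.055786 = 0.0074

0.0074


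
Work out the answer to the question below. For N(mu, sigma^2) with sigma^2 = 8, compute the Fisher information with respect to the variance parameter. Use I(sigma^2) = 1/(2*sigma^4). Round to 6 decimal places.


Fisher information for variance: I(sigma^2) = 1/(2*sigma^4).
sigma^2 = 8, so sigma^4 = 64.
I = 1/(2*64) = 1/128 = 0.007813

0.007813


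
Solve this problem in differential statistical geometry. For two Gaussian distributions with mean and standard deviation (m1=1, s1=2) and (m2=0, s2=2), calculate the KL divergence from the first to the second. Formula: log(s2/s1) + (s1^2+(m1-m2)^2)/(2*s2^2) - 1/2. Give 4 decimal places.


KL divergence between normal distributions:
KL = log(s2/s1) + (s1^2 + (m1-m2)^2)/(2*s2^2) - 1/2.
log(2/2) = 0.0.
(2^2 + (1-0)^2)/(2*2^2) = (4 + 1)/8 = 0.625.
KL = 0.0 + 0.625 - 0.5 = 0.1250

0.1250


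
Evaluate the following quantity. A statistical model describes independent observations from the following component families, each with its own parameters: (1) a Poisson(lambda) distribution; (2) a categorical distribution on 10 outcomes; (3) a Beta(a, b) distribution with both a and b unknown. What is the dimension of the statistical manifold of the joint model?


The dimension of a statistical manifold equals the number of free
(independent) real parameters of the model. For a product of independent
blocks the parameter counts add.
- Poisson (lambda): 1.
- categorical on 10 outcomes (probabilities sum to 1): 10-1 = 9.
- Beta (a, b): 2.
Total = 1 + 9 + 2 = 12.
Dimension = 12

12


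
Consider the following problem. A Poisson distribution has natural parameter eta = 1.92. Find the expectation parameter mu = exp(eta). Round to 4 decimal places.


Expectation parameter for Poisson exponential family:
mu = exp(eta).
eta = 1.92.
mu = exp(1.92) = 6.8210

6.8210


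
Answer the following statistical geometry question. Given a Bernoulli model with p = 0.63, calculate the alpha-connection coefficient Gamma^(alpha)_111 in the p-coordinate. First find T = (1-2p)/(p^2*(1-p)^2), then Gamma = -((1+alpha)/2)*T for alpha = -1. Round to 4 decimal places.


Skewness (Amari-Chentsov) tensor: T = (1-2p)/(p^2*(1-p)^2).
p = 0.63, 1-2p = -0.26, p^2 = 0.3969, (1-p)^2 = 0.1369.
T = -0.26/(0.3969 * 0.1369) = -4.785076.
In the p-coordinate, Gamma^(alpha) = Gamma^(0) - (alpha/2)*T with Gamma^(0) = (1/2)*g'(p) = -T/2,
so Gamma^(alpha) = -((1+alpha)/2)*T.
alpha = -1, -(1+alpha)/2 = 0.0.
Gamma = 0.0 * -4.785076 = 0.0000

0.0000


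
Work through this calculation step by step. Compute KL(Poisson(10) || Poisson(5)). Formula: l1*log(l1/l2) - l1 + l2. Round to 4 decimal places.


KL divergence for Poisson:
KL = l1*log(l1/l2) - l1 + l2.
l1 = 10, l2 = 5.
log(10/5) = 0.693147.
l1*log(l1/l2) = 10 * 0.693147 = 6.931472.
KL = 6.931472 - 10 + 5 = 1.9315

1.9315


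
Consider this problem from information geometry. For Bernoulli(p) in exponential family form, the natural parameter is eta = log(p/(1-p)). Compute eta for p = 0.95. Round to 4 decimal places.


Natural parameter for Bernoulli: eta = log(p/(1-p)).
p = 0.95, 1-p = 0.05.
p/(1-p) = 19.0.
eta = log(19.0) = 2.9444

2.9444


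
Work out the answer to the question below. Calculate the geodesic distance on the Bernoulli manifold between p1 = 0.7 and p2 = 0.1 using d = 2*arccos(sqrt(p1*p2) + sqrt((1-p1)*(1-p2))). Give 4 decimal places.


Geodesic distance on Bernoulli manifold:
d(p1,p2) = 2*arccos(sqrt(p1*p2) + sqrt((1-p1)*(1-p2))).
sqrt(p1*p2) = sqrt(0.7*0.1) = 0.264575.
sqrt((1-p1)*(1-p2)) = sqrt(0.3*0.9) = 0.519615.
arg = 0.264575 + 0.519615 = 0.78419.
d = 2*arccos(0.78419) = 1.3388

1.3388


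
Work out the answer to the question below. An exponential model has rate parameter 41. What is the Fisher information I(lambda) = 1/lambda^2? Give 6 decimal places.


Fisher information for exponential: I(lambda) = 1/lambda^2.
lambda = 41, lambda^2 = 1681.
I = 1/1681 = 0.000595

0.000595


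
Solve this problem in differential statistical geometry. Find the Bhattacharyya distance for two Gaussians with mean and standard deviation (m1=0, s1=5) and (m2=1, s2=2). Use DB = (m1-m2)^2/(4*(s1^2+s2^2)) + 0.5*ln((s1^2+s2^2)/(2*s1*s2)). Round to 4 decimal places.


Bhattacharyya distance between two Gaussians:
DB = (m1-m2)^2/(4*(s1^2+s2^2)) + (1/2)*ln((s1^2+s2^2)/(2*s1*s2)).
(m1-m2)^2 = (-1)^2 = 1.
s1^2+s2^2 = 25 + 4 = 29.
term1 = 1/116 = 0.008621.
term2 = 0.5*ln(29/20.0) = 0.185782.
DB = 0.008621 + 0.185782 = 0.1944

0.1944


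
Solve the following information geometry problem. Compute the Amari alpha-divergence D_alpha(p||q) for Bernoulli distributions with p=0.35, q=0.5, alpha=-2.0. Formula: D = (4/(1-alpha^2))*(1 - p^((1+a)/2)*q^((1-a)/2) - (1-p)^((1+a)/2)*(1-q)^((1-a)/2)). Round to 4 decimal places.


Amari alpha-divergence:
D = (4/(1-alpha^2))*(1 - p^((1+a)/2)*q^((1-a)/2) - (1-p)^((1+a)/2)*(1-q)^((1-a)/2)).
alpha = -2.0, p = 0.35, q = 0.5.
e1 = (1+alpha)/2 = -0.5, e2 = (1-alpha)/2 = 1.5.
t1 = p^e1 * q^e2 = 0.35^-0.5 * 0.5^1.5 = 0.597614.
t2 = (1-p)^e1 * (1-q)^e2 = 0.65^-0.5 * 0.5^1.5 = 0.438529.
4/(1-alpha^2) = -1.333333.
D = -1.333333*(1 - 0.597614 - 0.438529) = 0.0482

0.0482


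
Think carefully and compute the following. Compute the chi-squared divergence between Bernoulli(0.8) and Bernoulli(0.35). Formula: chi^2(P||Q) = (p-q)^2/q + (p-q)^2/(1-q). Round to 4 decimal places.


Chi-squared divergence between Bernoulli distributions:
chi^2 = (p-q)^2/q + (p-q)^2/(1-q).
p = 0.8, q = 0.35, p-q = 0.45.
(p-q)^2 = 0.2025.
term1 = 0.2025/0.35 = 0.578571.
term2 = 0.2025/0.65 = 0.311538.
chi^2 = 0.578571 + 0.311538 = 0.8901

0.8901


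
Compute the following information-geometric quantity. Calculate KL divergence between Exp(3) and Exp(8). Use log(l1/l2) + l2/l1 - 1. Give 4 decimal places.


KL divergence for exponential family:
KL = log(l1/l2) + l2/l1 - 1.
log(3/8) = -0.980829.
8/3 = 2.666667.
KL = -0.980829 + 2.666667 - 1 = 0.6858

0.6858


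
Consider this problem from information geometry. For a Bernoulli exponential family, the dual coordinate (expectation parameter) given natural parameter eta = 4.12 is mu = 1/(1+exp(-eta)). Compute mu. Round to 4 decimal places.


Dual coordinate (expectation parameter) for Bernoulli:
mu = 1/(1+exp(-eta)).
eta = 4.12.
exp(-eta) = exp(-4.12) = 0.016245.
mu = 1/(1+0.016245) = 0.9840

0.9840


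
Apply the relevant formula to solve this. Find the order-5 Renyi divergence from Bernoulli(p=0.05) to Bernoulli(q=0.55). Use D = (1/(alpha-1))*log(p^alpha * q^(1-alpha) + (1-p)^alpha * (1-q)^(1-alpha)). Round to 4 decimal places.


Renyi divergence of order alpha between Bernoulli distributions:
D = (1/(alpha-1))*log(p^alpha * q^(1-alpha) + (1-p)^alpha * (1-q)^(1-alpha)).
alpha = 5, p = 0.05, q = 0.55.
p^alpha * q^(1-alpha) = 0.05^5 * 0.55^-4 = 3e-06.
(1-p)^alpha * (1-q)^(1-alpha) = 0.95^5 * 0.45^-4 = 18.869829.
sum = 3e-06 + 18.869829 = 18.869833.
D = (1/4)*log(18.869833) = 0.7344

0.7344


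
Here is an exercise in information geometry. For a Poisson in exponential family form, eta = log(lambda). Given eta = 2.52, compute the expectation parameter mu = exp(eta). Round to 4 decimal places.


Expectation parameter for Poisson exponential family:
mu = exp(eta).
eta = 2.52.
mu = exp(2.52) = 12.4286

12.4286


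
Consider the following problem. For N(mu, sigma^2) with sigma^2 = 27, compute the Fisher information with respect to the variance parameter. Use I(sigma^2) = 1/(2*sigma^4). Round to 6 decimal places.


Fisher information for variance: I(sigma^2) = 1/(2*sigma^4).
sigma^2 = 27, so sigma^4 = 729.
I = 1/(2*729) = 1/1458 = 0.000686

0.000686


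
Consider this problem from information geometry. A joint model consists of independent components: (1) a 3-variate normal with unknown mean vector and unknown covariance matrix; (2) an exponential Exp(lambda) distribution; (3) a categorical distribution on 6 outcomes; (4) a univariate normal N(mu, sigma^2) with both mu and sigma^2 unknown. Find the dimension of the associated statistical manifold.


The dimension of a statistical manifold equals the number of free
(independent) real parameters of the model. For a product of independent
blocks the parameter counts add.
- 3-variate normal: 3 (mean) + 3*4/2 = 6 (symmetric covariance) = 9.
- exponential (lambda): 1.
- categorical on 6 outcomes (probabilities sum to 1): 6-1 = 5.
- normal (mu, sigma^2): 2.
Total = 9 + 1 + 5 + 2 = 17.
Dimension = 17

17


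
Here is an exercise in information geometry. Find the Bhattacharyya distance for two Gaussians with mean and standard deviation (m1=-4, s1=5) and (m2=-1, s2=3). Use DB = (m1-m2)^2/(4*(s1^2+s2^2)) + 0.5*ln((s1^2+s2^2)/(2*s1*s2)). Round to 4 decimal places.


Bhattacharyya distance between two Gaussians:
DB = (m1-m2)^2/(4*(s1^2+s2^2)) + (1/2)*ln((s1^2+s2^2)/(2*s1*s2)).
(m1-m2)^2 = (-3)^2 = 9.
s1^2+s2^2 = 25 + 9 = 34.
term1 = 9/136 = 0.066176.
term2 = 0.5*ln(34/30.0) = 0.062582.
DB = 0.066176 + 0.062582 = 0.1288

0.1288


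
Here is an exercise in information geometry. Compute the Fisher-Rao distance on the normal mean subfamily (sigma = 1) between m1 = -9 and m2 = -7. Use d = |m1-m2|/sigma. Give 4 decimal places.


On the fixed-variance normal subfamily, geodesic distance = |m1-m2|/sigma.
|-9 - -7| = 2.
sigma = 1.
d = 2/1 = 2.0000

2.0000


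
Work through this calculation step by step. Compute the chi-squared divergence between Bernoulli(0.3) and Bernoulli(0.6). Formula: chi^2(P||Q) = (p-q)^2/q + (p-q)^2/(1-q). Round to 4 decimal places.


Chi-squared divergence between Bernoulli distributions:
chi^2 = (p-q)^2/q + (p-q)^2/(1-q).
p = 0.3, q = 0.6, p-q = -0.3.
(p-q)^2 = 0.09.
term1 = 0.09/0.6 = 0.15.
term2 = 0.09/0.4 = 0.225.
chi^2 = 0.15 + 0.225 = 0.3750

0.3750


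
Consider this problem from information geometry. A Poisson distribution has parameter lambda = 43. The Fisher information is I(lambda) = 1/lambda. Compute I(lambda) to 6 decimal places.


Fisher information for Poisson: I(lambda) = 1/lambda.
lambda = 43.
I(lambda) = 1/43 = 0.023256

0.023256


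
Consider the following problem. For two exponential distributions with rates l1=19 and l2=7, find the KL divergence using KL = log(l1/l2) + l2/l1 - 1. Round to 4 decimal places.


KL divergence for exponential family:
KL = log(l1/l2) + l2/l1 - 1.
log(19/7) = 0.998529.
7/19 = 0.368421.
KL = 0.998529 + 0.368421 - 1 = 0.3669

0.3669


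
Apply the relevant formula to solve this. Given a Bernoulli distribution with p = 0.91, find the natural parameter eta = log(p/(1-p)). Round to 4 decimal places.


Natural parameter for Bernoulli: eta = log(p/(1-p)).
p = 0.91, 1-p = 0.09.
p/(1-p) = 10.111111.
eta = log(10.111111) = 2.3136

2.3136


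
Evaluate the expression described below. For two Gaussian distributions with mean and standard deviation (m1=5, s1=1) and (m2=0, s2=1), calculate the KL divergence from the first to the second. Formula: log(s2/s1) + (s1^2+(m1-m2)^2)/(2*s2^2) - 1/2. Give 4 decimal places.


KL divergence between normal distributions:
KL = log(s2/s1) + (s1^2 + (m1-m2)^2)/(2*s2^2) - 1/2.
log(1/1) = 0.0.
(1^2 + (5-0)^2)/(2*1^2) = (1 + 25)/2 = 13.0.
KL = 0.0 + 13.0 - 0.5 = 12.5000

12.5000


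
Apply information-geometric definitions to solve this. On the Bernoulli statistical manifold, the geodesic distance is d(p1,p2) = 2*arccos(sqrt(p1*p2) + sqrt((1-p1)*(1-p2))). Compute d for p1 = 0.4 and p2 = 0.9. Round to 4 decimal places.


Geodesic distance on Bernoulli manifold:
d(p1,p2) = 2*arccos(sqrt(p1*p2) + sqrt((1-p1)*(1-p2))).
sqrt(p1*p2) = sqrt(0.4*0.9) = 0.6.
sqrt((1-p1)*(1-p2)) = sqrt(0.6*0.1) = 0.244949.
arg = 0.6 + 0.244949 = 0.844949.
d = 2*arccos(0.844949) = 1.1287

1.1287


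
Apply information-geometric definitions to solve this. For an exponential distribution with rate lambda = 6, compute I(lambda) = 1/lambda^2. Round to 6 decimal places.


Fisher information for exponential: I(lambda) = 1/lambda^2.
lambda = 6, lambda^2 = 36.
I = 1/36 = 0.027778

0.027778
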